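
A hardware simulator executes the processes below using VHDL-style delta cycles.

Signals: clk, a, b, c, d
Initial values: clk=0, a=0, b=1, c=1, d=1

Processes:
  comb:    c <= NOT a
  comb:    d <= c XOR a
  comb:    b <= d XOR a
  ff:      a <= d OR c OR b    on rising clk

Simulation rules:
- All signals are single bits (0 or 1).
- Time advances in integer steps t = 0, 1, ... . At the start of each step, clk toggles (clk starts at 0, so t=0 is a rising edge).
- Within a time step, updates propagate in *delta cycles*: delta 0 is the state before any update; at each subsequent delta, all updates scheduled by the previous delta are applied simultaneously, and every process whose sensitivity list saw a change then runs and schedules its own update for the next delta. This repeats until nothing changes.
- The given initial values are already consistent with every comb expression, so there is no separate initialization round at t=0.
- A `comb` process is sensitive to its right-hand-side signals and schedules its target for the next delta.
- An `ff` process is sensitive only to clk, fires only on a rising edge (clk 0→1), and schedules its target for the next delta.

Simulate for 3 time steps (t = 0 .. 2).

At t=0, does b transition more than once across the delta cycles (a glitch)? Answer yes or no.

t0.Δ0 c=1 b=1 d=1 a=0 clk=0
t0.Δ1 c=1 b=1 d=1 a=0 clk=1
t0.Δ2 c=1 b=1 d=1 a=1 clk=1
t0.Δ3 c=0 b=0 d=0 a=1 clk=1
t0.Δ4 c=0 b=1 d=1 a=1 clk=1
t0.Δ5 c=0 b=0 d=1 a=1 clk=1
t1.Δ0 c=0 b=0 d=1 a=1 clk=1
t1.Δ1 c=0 b=0 d=1 a=1 clk=0
t2.Δ0 c=0 b=0 d=1 a=1 clk=0
t2.Δ1 c=0 b=0 d=1 a=1 clk=1

yes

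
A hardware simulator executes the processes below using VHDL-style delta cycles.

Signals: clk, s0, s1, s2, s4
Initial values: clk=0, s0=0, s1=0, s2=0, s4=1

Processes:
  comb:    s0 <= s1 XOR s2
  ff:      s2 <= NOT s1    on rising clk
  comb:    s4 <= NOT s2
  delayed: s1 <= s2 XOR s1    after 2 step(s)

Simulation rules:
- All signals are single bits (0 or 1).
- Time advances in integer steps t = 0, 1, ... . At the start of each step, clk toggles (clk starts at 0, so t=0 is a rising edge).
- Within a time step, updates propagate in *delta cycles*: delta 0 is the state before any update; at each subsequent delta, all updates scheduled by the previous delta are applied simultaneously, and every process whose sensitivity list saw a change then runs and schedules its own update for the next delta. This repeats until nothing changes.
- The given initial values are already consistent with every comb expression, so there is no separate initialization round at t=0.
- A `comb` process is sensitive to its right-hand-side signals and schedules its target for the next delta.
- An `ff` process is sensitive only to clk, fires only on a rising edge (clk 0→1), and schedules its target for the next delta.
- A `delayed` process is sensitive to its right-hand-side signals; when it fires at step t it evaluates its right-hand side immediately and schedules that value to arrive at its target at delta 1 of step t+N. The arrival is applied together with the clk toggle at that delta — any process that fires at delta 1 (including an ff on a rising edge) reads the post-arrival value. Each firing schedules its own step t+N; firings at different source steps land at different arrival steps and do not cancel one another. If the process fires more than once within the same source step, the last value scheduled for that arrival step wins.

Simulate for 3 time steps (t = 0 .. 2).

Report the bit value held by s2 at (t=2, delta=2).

t0.Δ0 s2=0 s0=0 clk=0 s4=1 s1=0
t0.Δ1 s2=0 s0=0 clk=1 s4=1 s1=0
t0.Δ2 s2=1 s0=0 clk=1 s4=1 s1=0
t0.Δ3 s2=1 s0=1 clk=1 s4=0 s1=0
t1.Δ0 s2=1 s0=1 clk=1 s4=0 s1=0
t1.Δ1 s2=1 s0=1 clk=0 s4=0 s1=0
t2.Δ0 s2=1 s0=1 clk=0 s4=0 s1=0
t2.Δ1 s2=1 s0=1 clk=1 s4=0 s1=1
t2.Δ2 s2=0 s0=0 clk=1 s4=0 s1=1
t2.Δ3 s2=0 s0=1 clk=1 s4=1 s1=1

0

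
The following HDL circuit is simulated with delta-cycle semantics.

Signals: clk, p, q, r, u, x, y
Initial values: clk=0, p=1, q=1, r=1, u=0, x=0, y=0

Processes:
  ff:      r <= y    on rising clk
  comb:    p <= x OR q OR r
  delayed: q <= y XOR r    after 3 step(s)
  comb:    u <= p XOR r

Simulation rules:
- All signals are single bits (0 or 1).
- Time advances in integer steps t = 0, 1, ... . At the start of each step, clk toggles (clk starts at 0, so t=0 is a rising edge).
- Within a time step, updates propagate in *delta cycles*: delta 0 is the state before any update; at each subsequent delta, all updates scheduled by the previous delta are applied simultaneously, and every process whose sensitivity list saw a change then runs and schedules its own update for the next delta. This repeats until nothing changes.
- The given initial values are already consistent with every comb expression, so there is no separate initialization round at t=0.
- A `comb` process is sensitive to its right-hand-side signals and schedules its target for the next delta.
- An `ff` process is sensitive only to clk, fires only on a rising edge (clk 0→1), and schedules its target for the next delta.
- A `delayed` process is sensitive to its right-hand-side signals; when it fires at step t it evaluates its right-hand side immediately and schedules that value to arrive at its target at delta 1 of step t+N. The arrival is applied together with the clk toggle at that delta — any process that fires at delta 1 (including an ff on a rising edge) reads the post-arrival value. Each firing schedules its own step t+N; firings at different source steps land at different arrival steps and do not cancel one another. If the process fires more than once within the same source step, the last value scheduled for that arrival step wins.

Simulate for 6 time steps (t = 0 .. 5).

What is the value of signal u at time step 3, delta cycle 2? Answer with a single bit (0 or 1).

1

t0.Δ0 u=0 q=1 p=1 y=0 x=0 clk=0 r=1
t0.Δ1 u=0 q=1 p=1 y=0 x=0 clk=1 r=1
t0.Δ2 u=0 q=1 p=1 y=0 x=0 clk=1 r=0
t0.Δ3 u=1 q=1 p=1 y=0 x=0 clk=1 r=0
t1.Δ0 u=1 q=1 p=1 y=0 x=0 clk=1 r=0
t1.Δ1 u=1 q=1 p=1 y=0 x=0 clk=0 r=0
t2.Δ0 u=1 q=1 p=1 y=0 x=0 clk=0 r=0
t2.Δ1 u=1 q=1 p=1 y=0 x=0 clk=1 r=0
t3.Δ0 u=1 q=1 p=1 y=0 x=0 clk=1 r=0
t3.Δ1 u=1 q=0 p=1 y=0 x=0 clk=0 r=0
t3.Δ2 u=1 q=0 p=0 y=0 x=0 clk=0 r=0
t3.Δ3 u=0 q=0 p=0 y=0 x=0 clk=0 r=0
t4.Δ0 u=0 q=0 p=0 y=0 x=0 clk=0 r=0
t4.Δ1 u=0 q=0 p=0 y=0 x=0 clk=1 r=0
t5.Δ0 u=0 q=0 p=0 y=0 x=0 clk=1 r=0
t5.Δ1 u=0 q=0 p=0 y=0 x=0 clk=0 r=0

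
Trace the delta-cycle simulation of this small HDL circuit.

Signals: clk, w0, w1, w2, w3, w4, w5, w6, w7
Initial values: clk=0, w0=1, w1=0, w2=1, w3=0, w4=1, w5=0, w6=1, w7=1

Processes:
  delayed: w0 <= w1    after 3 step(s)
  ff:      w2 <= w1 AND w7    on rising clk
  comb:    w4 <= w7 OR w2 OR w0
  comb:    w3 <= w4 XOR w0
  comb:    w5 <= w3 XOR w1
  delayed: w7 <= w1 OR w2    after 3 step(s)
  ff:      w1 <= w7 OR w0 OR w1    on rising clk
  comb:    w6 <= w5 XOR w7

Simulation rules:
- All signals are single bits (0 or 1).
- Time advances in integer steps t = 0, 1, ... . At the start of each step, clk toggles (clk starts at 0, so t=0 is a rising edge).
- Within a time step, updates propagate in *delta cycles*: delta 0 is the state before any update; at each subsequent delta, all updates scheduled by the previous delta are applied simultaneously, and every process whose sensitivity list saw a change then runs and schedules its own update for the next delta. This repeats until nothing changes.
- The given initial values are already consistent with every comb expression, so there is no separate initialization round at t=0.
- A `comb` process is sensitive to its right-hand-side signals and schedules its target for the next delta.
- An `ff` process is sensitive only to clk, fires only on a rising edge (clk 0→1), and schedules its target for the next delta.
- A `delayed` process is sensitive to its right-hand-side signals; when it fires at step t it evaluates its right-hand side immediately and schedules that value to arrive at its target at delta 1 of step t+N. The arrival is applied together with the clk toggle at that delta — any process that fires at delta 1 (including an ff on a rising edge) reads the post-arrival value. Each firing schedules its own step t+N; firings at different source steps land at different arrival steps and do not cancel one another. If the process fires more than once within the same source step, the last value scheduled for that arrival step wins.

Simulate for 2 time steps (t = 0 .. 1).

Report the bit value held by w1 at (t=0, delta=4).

[bits: w7,w5,w3,w2,w4,w1,w6,w0,clk]
t=0: Δ0=100110110 Δ1=100110111 Δ2=100011111 Δ3=110011111 Δ4=110011011 | 4Δ
t=1: Δ0=110011011 Δ1=110011010 | 1Δ

1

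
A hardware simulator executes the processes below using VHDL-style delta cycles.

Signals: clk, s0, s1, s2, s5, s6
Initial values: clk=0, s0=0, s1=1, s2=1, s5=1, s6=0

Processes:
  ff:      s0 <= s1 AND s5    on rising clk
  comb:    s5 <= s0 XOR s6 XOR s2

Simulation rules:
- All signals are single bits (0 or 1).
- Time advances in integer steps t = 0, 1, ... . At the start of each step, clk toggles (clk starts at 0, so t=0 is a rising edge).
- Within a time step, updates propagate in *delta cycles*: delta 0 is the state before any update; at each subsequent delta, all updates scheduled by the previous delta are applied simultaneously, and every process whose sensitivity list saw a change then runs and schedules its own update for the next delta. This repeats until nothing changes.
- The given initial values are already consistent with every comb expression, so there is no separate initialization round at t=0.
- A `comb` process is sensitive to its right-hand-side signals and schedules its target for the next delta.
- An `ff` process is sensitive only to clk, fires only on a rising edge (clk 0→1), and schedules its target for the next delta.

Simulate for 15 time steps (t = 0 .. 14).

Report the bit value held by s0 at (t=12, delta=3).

[bits: s1,s5,s2,clk,s0,s6]
t=0: Δ0=111000 Δ1=111100 Δ2=111110 Δ3=101110 | 3Δ
t=1: Δ0=101110 Δ1=101010 | 1Δ
t=2: Δ0=101010 Δ1=101110 Δ2=101100 Δ3=111100 | 3Δ
t=3: Δ0=111100 Δ1=111000 | 1Δ
t=4: Δ0=111000 Δ1=111100 Δ2=111110 Δ3=101110 | 3Δ
t=5: Δ0=101110 Δ1=101010 | 1Δ
t=6: Δ0=101010 Δ1=101110 Δ2=101100 Δ3=111100 | 3Δ
t=7: Δ0=111100 Δ1=111000 | 1Δ
t=8: Δ0=111000 Δ1=111100 Δ2=111110 Δ3=101110 | 3Δ
t=9: Δ0=101110 Δ1=101010 | 1Δ
t=10: Δ0=101010 Δ1=101110 Δ2=101100 Δ3=111100 | 3Δ
t=11: Δ0=111100 Δ1=111000 | 1Δ
t=12: Δ0=111000 Δ1=111100 Δ2=111110 Δ3=101110 | 3Δ
t=13: Δ0=101110 Δ1=101010 | 1Δ
t=14: Δ0=101010 Δ1=101110 Δ2=101100 Δ3=111100 | 3Δ

1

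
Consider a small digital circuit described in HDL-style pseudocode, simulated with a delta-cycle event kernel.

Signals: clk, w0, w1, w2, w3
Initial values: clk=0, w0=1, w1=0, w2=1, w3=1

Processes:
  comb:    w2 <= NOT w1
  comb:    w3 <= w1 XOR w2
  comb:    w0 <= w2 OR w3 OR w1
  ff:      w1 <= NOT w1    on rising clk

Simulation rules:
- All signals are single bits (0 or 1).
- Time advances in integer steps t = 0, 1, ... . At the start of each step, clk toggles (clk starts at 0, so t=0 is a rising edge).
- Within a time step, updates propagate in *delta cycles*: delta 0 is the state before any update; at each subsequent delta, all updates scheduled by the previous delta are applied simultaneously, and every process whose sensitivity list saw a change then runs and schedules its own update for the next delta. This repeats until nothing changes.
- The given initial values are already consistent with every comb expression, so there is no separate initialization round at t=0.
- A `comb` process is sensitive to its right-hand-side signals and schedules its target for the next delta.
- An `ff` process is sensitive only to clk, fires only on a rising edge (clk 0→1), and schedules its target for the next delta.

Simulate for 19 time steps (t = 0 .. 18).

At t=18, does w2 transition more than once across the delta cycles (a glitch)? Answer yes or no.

no

t=0 Δ0: w2=1 w1=0 w3=1 clk=0 w0=1
  Δ1: clk:0→1
  Δ2: w1:0→1
  Δ3: w2:1→0, w3:1→0
  Δ4: w3:0→1
  (4Δ to stable)
t=1 Δ0: w2=0 w1=1 w3=1 clk=1 w0=1
  Δ1: clk:1→0
  (1Δ to stable)
t=2 Δ0: w2=0 w1=1 w3=1 clk=0 w0=1
  Δ1: clk:0→1
  Δ2: w1:1→0
  Δ3: w2:0→1, w3:1→0
  Δ4: w3:0→1
  (4Δ to stable)
t=3 Δ0: w2=1 w1=0 w3=1 clk=1 w0=1
  Δ1: clk:1→0
  (1Δ to stable)
t=4 Δ0: w2=1 w1=0 w3=1 clk=0 w0=1
  Δ1: clk:0→1
  Δ2: w1:0→1
  Δ3: w2:1→0, w3:1→0
  Δ4: w3:0→1
  (4Δ to stable)
t=5 Δ0: w2=0 w1=1 w3=1 clk=1 w0=1
  Δ1: clk:1→0
  (1Δ to stable)
t=6 Δ0: w2=0 w1=1 w3=1 clk=0 w0=1
  Δ1: clk:0→1
  Δ2: w1:1→0
  Δ3: w2:0→1, w3:1→0
  Δ4: w3:0→1
  (4Δ to stable)
t=7 Δ0: w2=1 w1=0 w3=1 clk=1 w0=1
  Δ1: clk:1→0
  (1Δ to stable)
t=8 Δ0: w2=1 w1=0 w3=1 clk=0 w0=1
  Δ1: clk:0→1
  Δ2: w1:0→1
  Δ3: w2:1→0, w3:1→0
  Δ4: w3:0→1
  (4Δ to stable)
t=9 Δ0: w2=0 w1=1 w3=1 clk=1 w0=1
  Δ1: clk:1→0
  (1Δ to stable)
t=10 Δ0: w2=0 w1=1 w3=1 clk=0 w0=1
  Δ1: clk:0→1
  Δ2: w1:1→0
  Δ3: w2:0→1, w3:1→0
  Δ4: w3:0→1
  (4Δ to stable)
t=11 Δ0: w2=1 w1=0 w3=1 clk=1 w0=1
  Δ1: clk:1→0
  (1Δ to stable)
t=12 Δ0: w2=1 w1=0 w3=1 clk=0 w0=1
  Δ1: clk:0→1
  Δ2: w1:0→1
  Δ3: w2:1→0, w3:1→0
  Δ4: w3:0→1
  (4Δ to stable)
t=13 Δ0: w2=0 w1=1 w3=1 clk=1 w0=1
  Δ1: clk:1→0
  (1Δ to stable)
t=14 Δ0: w2=0 w1=1 w3=1 clk=0 w0=1
  Δ1: clk:0→1
  Δ2: w1:1→0
  Δ3: w2:0→1, w3:1→0
  Δ4: w3:0→1
  (4Δ to stable)
t=15 Δ0: w2=1 w1=0 w3=1 clk=1 w0=1
  Δ1: clk:1→0
  (1Δ to stable)
t=16 Δ0: w2=1 w1=0 w3=1 clk=0 w0=1
  Δ1: clk:0→1
  Δ2: w1:0→1
  Δ3: w2:1→0, w3:1→0
  Δ4: w3:0→1
  (4Δ to stable)
t=17 Δ0: w2=0 w1=1 w3=1 clk=1 w0=1
  Δ1: clk:1→0
  (1Δ to stable)
t=18 Δ0: w2=0 w1=1 w3=1 clk=0 w0=1
  Δ1: clk:0→1
  Δ2: w1:1→0
  Δ3: w2:0→1, w3:1→0
  Δ4: w3:0→1
  (4Δ to stable)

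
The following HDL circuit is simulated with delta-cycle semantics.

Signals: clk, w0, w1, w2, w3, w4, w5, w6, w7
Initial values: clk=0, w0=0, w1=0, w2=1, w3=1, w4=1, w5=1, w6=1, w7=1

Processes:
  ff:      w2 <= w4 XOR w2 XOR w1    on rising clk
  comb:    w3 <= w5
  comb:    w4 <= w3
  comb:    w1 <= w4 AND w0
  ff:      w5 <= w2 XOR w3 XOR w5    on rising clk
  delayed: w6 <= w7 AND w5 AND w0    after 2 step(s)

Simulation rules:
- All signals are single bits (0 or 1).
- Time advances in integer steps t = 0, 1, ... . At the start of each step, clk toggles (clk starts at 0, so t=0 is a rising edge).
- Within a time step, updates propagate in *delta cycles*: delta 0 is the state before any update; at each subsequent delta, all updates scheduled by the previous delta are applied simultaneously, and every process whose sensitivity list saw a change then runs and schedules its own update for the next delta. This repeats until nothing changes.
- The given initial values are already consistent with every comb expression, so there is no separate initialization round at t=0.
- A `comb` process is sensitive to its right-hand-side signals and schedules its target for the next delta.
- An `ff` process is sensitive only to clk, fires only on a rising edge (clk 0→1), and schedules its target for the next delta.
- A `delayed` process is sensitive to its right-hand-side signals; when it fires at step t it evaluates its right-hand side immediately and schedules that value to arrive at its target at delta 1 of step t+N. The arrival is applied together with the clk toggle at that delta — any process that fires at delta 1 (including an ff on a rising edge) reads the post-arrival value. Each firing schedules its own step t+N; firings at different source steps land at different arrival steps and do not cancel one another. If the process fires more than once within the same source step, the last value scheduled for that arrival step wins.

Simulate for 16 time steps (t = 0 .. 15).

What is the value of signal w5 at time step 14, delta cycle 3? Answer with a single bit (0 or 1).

0

t=0 Δ0: w5=1 w3=1 w7=1 w4=1 w6=1 w2=1 w0=0 w1=0 clk=0
  Δ1: clk:0→1
  Δ2: w2:1→0
  (2Δ to stable)
t=1 Δ0: w5=1 w3=1 w7=1 w4=1 w6=1 w2=0 w0=0 w1=0 clk=1
  Δ1: clk:1→0
  (1Δ to stable)
t=2 Δ0: w5=1 w3=1 w7=1 w4=1 w6=1 w2=0 w0=0 w1=0 clk=0
  Δ1: clk:0→1
  Δ2: w5:1→0, w2:0→1
  Δ3: w3:1→0
  Δ4: w4:1→0
  (4Δ to stable)
t=3 Δ0: w5=0 w3=0 w7=1 w4=0 w6=1 w2=1 w0=0 w1=0 clk=1
  Δ1: clk:1→0
  (1Δ to stable)
t=4 Δ0: w5=0 w3=0 w7=1 w4=0 w6=1 w2=1 w0=0 w1=0 clk=0
  Δ1: w6:1→0, clk:0→1
  Δ2: w5:0→1
  Δ3: w3:0→1
  Δ4: w4:0→1
  (4Δ to stable)
t=5 Δ0: w5=1 w3=1 w7=1 w4=1 w6=0 w2=1 w0=0 w1=0 clk=1
  Δ1: clk:1→0
  (1Δ to stable)
t=6 Δ0: w5=1 w3=1 w7=1 w4=1 w6=0 w2=1 w0=0 w1=0 clk=0
  Δ1: clk:0→1
  Δ2: w2:1→0
  (2Δ to stable)
t=7 Δ0: w5=1 w3=1 w7=1 w4=1 w6=0 w2=0 w0=0 w1=0 clk=1
  Δ1: clk:1→0
  (1Δ to stable)
t=8 Δ0: w5=1 w3=1 w7=1 w4=1 w6=0 w2=0 w0=0 w1=0 clk=0
  Δ1: clk:0→1
  Δ2: w5:1→0, w2:0→1
  Δ3: w3:1→0
  Δ4: w4:1→0
  (4Δ to stable)
t=9 Δ0: w5=0 w3=0 w7=1 w4=0 w6=0 w2=1 w0=0 w1=0 clk=1
  Δ1: clk:1→0
  (1Δ to stable)
t=10 Δ0: w5=0 w3=0 w7=1 w4=0 w6=0 w2=1 w0=0 w1=0 clk=0
  Δ1: clk:0→1
  Δ2: w5:0→1
  Δ3: w3:0→1
  Δ4: w4:0→1
  (4Δ to stable)
t=11 Δ0: w5=1 w3=1 w7=1 w4=1 w6=0 w2=1 w0=0 w1=0 clk=1
  Δ1: clk:1→0
  (1Δ to stable)
t=12 Δ0: w5=1 w3=1 w7=1 w4=1 w6=0 w2=1 w0=0 w1=0 clk=0
  Δ1: clk:0→1
  Δ2: w2:1→0
  (2Δ to stable)
t=13 Δ0: w5=1 w3=1 w7=1 w4=1 w6=0 w2=0 w0=0 w1=0 clk=1
  Δ1: clk:1→0
  (1Δ to stable)
t=14 Δ0: w5=1 w3=1 w7=1 w4=1 w6=0 w2=0 w0=0 w1=0 clk=0
  Δ1: clk:0→1
  Δ2: w5:1→0, w2:0→1
  Δ3: w3:1→0
  Δ4: w4:1→0
  (4Δ to stable)
t=15 Δ0: w5=0 w3=0 w7=1 w4=0 w6=0 w2=1 w0=0 w1=0 clk=1
  Δ1: clk:1→0
  (1Δ to stable)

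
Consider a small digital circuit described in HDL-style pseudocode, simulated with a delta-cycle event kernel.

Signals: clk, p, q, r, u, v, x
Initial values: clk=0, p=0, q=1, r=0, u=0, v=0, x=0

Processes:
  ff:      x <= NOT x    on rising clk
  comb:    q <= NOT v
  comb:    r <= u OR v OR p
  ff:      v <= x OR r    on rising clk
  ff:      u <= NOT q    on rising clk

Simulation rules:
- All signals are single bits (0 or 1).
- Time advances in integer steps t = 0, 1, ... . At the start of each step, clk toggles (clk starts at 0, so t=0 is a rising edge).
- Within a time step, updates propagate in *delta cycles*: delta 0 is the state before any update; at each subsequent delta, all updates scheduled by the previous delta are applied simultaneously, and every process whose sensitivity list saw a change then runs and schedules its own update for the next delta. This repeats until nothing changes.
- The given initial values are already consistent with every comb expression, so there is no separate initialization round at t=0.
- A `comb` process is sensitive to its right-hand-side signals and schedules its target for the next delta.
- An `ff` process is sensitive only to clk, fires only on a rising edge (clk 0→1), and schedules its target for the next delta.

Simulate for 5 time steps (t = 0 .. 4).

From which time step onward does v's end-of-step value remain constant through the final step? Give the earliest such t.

2

t0.Δ0 q=1 clk=0 r=0 p=0 x=0 v=0 u=0
t0.Δ1 q=1 clk=1 r=0 p=0 x=0 v=0 u=0
t0.Δ2 q=1 clk=1 r=0 p=0 x=1 v=0 u=0
t1.Δ0 q=1 clk=1 r=0 p=0 x=1 v=0 u=0
t1.Δ1 q=1 clk=0 r=0 p=0 x=1 v=0 u=0
t2.Δ0 q=1 clk=0 r=0 p=0 x=1 v=0 u=0
t2.Δ1 q=1 clk=1 r=0 p=0 x=1 v=0 u=0
t2.Δ2 q=1 clk=1 r=0 p=0 x=0 v=1 u=0
t2.Δ3 q=0 clk=1 r=1 p=0 x=0 v=1 u=0
t3.Δ0 q=0 clk=1 r=1 p=0 x=0 v=1 u=0
t3.Δ1 q=0 clk=0 r=1 p=0 x=0 v=1 u=0
t4.Δ0 q=0 clk=0 r=1 p=0 x=0 v=1 u=0
t4.Δ1 q=0 clk=1 r=1 p=0 x=0 v=1 u=0
t4.Δ2 q=0 clk=1 r=1 p=0 x=1 v=1 u=1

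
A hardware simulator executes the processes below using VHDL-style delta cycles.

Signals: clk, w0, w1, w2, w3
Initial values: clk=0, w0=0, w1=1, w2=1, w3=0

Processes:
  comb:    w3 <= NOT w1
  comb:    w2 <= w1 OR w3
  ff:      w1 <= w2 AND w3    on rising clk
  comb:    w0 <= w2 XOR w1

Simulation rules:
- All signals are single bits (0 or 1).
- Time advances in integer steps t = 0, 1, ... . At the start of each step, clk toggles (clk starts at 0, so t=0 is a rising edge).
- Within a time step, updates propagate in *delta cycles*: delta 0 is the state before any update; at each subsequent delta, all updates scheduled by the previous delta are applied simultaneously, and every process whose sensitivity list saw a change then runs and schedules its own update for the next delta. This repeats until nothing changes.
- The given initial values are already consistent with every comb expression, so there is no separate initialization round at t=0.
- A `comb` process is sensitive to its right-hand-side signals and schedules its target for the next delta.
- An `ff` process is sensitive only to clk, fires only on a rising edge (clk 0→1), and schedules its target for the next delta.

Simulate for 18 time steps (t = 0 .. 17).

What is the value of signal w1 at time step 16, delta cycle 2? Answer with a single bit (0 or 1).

0

t0.Δ0 w2=1 w3=0 w0=0 w1=1 clk=0
t0.Δ1 w2=1 w3=0 w0=0 w1=1 clk=1
t0.Δ2 w2=1 w3=0 w0=0 w1=0 clk=1
t0.Δ3 w2=0 w3=1 w0=1 w1=0 clk=1
t0.Δ4 w2=1 w3=1 w0=0 w1=0 clk=1
t0.Δ5 w2=1 w3=1 w0=1 w1=0 clk=1
t1.Δ0 w2=1 w3=1 w0=1 w1=0 clk=1
t1.Δ1 w2=1 w3=1 w0=1 w1=0 clk=0
t2.Δ0 w2=1 w3=1 w0=1 w1=0 clk=0
t2.Δ1 w2=1 w3=1 w0=1 w1=0 clk=1
t2.Δ2 w2=1 w3=1 w0=1 w1=1 clk=1
t2.Δ3 w2=1 w3=0 w0=0 w1=1 clk=1
t3.Δ0 w2=1 w3=0 w0=0 w1=1 clk=1
t3.Δ1 w2=1 w3=0 w0=0 w1=1 clk=0
t4.Δ0 w2=1 w3=0 w0=0 w1=1 clk=0
t4.Δ1 w2=1 w3=0 w0=0 w1=1 clk=1
t4.Δ2 w2=1 w3=0 w0=0 w1=0 clk=1
t4.Δ3 w2=0 w3=1 w0=1 w1=0 clk=1
t4.Δ4 w2=1 w3=1 w0=0 w1=0 clk=1
t4.Δ5 w2=1 w3=1 w0=1 w1=0 clk=1
t5.Δ0 w2=1 w3=1 w0=1 w1=0 clk=1
t5.Δ1 w2=1 w3=1 w0=1 w1=0 clk=0
t6.Δ0 w2=1 w3=1 w0=1 w1=0 clk=0
t6.Δ1 w2=1 w3=1 w0=1 w1=0 clk=1
t6.Δ2 w2=1 w3=1 w0=1 w1=1 clk=1
t6.Δ3 w2=1 w3=0 w0=0 w1=1 clk=1
t7.Δ0 w2=1 w3=0 w0=0 w1=1 clk=1
t7.Δ1 w2=1 w3=0 w0=0 w1=1 clk=0
t8.Δ0 w2=1 w3=0 w0=0 w1=1 clk=0
t8.Δ1 w2=1 w3=0 w0=0 w1=1 clk=1
t8.Δ2 w2=1 w3=0 w0=0 w1=0 clk=1
t8.Δ3 w2=0 w3=1 w0=1 w1=0 clk=1
t8.Δ4 w2=1 w3=1 w0=0 w1=0 clk=1
t8.Δ5 w2=1 w3=1 w0=1 w1=0 clk=1
t9.Δ0 w2=1 w3=1 w0=1 w1=0 clk=1
t9.Δ1 w2=1 w3=1 w0=1 w1=0 clk=0
t10.Δ0 w2=1 w3=1 w0=1 w1=0 clk=0
t10.Δ1 w2=1 w3=1 w0=1 w1=0 clk=1
t10.Δ2 w2=1 w3=1 w0=1 w1=1 clk=1
t10.Δ3 w2=1 w3=0 w0=0 w1=1 clk=1
t11.Δ0 w2=1 w3=0 w0=0 w1=1 clk=1
t11.Δ1 w2=1 w3=0 w0=0 w1=1 clk=0
t12.Δ0 w2=1 w3=0 w0=0 w1=1 clk=0
t12.Δ1 w2=1 w3=0 w0=0 w1=1 clk=1
t12.Δ2 w2=1 w3=0 w0=0 w1=0 clk=1
t12.Δ3 w2=0 w3=1 w0=1 w1=0 clk=1
t12.Δ4 w2=1 w3=1 w0=0 w1=0 clk=1
t12.Δ5 w2=1 w3=1 w0=1 w1=0 clk=1
t13.Δ0 w2=1 w3=1 w0=1 w1=0 clk=1
t13.Δ1 w2=1 w3=1 w0=1 w1=0 clk=0
t14.Δ0 w2=1 w3=1 w0=1 w1=0 clk=0
t14.Δ1 w2=1 w3=1 w0=1 w1=0 clk=1
t14.Δ2 w2=1 w3=1 w0=1 w1=1 clk=1
t14.Δ3 w2=1 w3=0 w0=0 w1=1 clk=1
t15.Δ0 w2=1 w3=0 w0=0 w1=1 clk=1
t15.Δ1 w2=1 w3=0 w0=0 w1=1 clk=0
t16.Δ0 w2=1 w3=0 w0=0 w1=1 clk=0
t16.Δ1 w2=1 w3=0 w0=0 w1=1 clk=1
t16.Δ2 w2=1 w3=0 w0=0 w1=0 clk=1
t16.Δ3 w2=0 w3=1 w0=1 w1=0 clk=1
t16.Δ4 w2=1 w3=1 w0=0 w1=0 clk=1
t16.Δ5 w2=1 w3=1 w0=1 w1=0 clk=1
t17.Δ0 w2=1 w3=1 w0=1 w1=0 clk=1
t17.Δ1 w2=1 w3=1 w0=1 w1=0 clk=0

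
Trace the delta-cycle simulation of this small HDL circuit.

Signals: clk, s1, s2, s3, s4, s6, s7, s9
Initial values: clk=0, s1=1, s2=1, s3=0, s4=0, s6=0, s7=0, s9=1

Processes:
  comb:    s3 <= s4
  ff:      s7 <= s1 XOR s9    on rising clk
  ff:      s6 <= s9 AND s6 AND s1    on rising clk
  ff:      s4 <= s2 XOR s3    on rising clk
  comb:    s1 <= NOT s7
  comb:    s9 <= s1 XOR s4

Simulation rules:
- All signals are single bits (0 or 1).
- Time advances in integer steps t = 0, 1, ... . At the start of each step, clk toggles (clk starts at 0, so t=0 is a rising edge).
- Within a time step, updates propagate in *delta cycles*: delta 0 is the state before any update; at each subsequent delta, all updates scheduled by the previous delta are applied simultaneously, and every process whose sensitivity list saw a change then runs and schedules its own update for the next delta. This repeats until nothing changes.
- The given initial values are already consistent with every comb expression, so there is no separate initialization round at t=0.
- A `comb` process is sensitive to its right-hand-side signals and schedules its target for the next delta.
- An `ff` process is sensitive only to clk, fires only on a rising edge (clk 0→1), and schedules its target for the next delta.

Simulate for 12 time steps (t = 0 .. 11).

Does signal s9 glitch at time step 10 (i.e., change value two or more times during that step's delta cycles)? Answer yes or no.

yes

t=0 Δ0: s9=1 s4=0 s6=0 s3=0 s1=1 s7=0 clk=0 s2=1
  Δ1: clk:0→1
  Δ2: s4:0→1
  Δ3: s9:1→0, s3:0→1
  (3Δ to stable)
t=1 Δ0: s9=0 s4=1 s6=0 s3=1 s1=1 s7=0 clk=1 s2=1
  Δ1: clk:1→0
  (1Δ to stable)
t=2 Δ0: s9=0 s4=1 s6=0 s3=1 s1=1 s7=0 clk=0 s2=1
  Δ1: clk:0→1
  Δ2: s4:1→0, s7:0→1
  Δ3: s9:0→1, s3:1→0, s1:1→0
  Δ4: s9:1→0
  (4Δ to stable)
t=3 Δ0: s9=0 s4=0 s6=0 s3=0 s1=0 s7=1 clk=1 s2=1
  Δ1: clk:1→0
  (1Δ to stable)
t=4 Δ0: s9=0 s4=0 s6=0 s3=0 s1=0 s7=1 clk=0 s2=1
  Δ1: clk:0→1
  Δ2: s4:0→1, s7:1→0
  Δ3: s9:0→1, s3:0→1, s1:0→1
  Δ4: s9:1→0
  (4Δ to stable)
t=5 Δ0: s9=0 s4=1 s6=0 s3=1 s1=1 s7=0 clk=1 s2=1
  Δ1: clk:1→0
  (1Δ to stable)
t=6 Δ0: s9=0 s4=1 s6=0 s3=1 s1=1 s7=0 clk=0 s2=1
  Δ1: clk:0→1
  Δ2: s4:1→0, s7:0→1
  Δ3: s9:0→1, s3:1→0, s1:1→0
  Δ4: s9:1→0
  (4Δ to stable)
t=7 Δ0: s9=0 s4=0 s6=0 s3=0 s1=0 s7=1 clk=1 s2=1
  Δ1: clk:1→0
  (1Δ to stable)
t=8 Δ0: s9=0 s4=0 s6=0 s3=0 s1=0 s7=1 clk=0 s2=1
  Δ1: clk:0→1
  Δ2: s4:0→1, s7:1→0
  Δ3: s9:0→1, s3:0→1, s1:0→1
  Δ4: s9:1→0
  (4Δ to stable)
t=9 Δ0: s9=0 s4=1 s6=0 s3=1 s1=1 s7=0 clk=1 s2=1
  Δ1: clk:1→0
  (1Δ to stable)
t=10 Δ0: s9=0 s4=1 s6=0 s3=1 s1=1 s7=0 clk=0 s2=1
  Δ1: clk:0→1
  Δ2: s4:1→0, s7:0→1
  Δ3: s9:0→1, s3:1→0, s1:1→0
  Δ4: s9:1→0
  (4Δ to stable)
t=11 Δ0: s9=0 s4=0 s6=0 s3=0 s1=0 s7=1 clk=1 s2=1
  Δ1: clk:1→0
  (1Δ to stable)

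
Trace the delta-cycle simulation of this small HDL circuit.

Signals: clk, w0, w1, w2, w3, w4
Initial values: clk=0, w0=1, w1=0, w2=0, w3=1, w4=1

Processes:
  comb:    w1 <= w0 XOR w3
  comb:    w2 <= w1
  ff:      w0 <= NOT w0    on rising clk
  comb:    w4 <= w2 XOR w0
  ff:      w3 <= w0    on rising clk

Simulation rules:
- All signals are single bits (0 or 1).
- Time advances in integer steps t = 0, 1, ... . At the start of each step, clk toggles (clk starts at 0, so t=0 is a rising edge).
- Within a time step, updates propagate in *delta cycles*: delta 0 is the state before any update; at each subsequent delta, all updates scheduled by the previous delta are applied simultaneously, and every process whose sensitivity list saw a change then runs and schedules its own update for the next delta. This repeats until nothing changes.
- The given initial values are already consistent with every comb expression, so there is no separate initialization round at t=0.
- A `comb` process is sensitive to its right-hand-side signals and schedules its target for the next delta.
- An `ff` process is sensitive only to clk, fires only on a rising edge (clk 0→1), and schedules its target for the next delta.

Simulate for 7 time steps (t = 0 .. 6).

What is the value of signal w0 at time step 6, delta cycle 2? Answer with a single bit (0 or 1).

1

t0.Δ0 w3=1 clk=0 w1=0 w2=0 w0=1 w4=1
t0.Δ1 w3=1 clk=1 w1=0 w2=0 w0=1 w4=1
t0.Δ2 w3=1 clk=1 w1=0 w2=0 w0=0 w4=1
t0.Δ3 w3=1 clk=1 w1=1 w2=0 w0=0 w4=0
t0.Δ4 w3=1 clk=1 w1=1 w2=1 w0=0 w4=0
t0.Δ5 w3=1 clk=1 w1=1 w2=1 w0=0 w4=1
t1.Δ0 w3=1 clk=1 w1=1 w2=1 w0=0 w4=1
t1.Δ1 w3=1 clk=0 w1=1 w2=1 w0=0 w4=1
t2.Δ0 w3=1 clk=0 w1=1 w2=1 w0=0 w4=1
t2.Δ1 w3=1 clk=1 w1=1 w2=1 w0=0 w4=1
t2.Δ2 w3=0 clk=1 w1=1 w2=1 w0=1 w4=1
t2.Δ3 w3=0 clk=1 w1=1 w2=1 w0=1 w4=0
t3.Δ0 w3=0 clk=1 w1=1 w2=1 w0=1 w4=0
t3.Δ1 w3=0 clk=0 w1=1 w2=1 w0=1 w4=0
t4.Δ0 w3=0 clk=0 w1=1 w2=1 w0=1 w4=0
t4.Δ1 w3=0 clk=1 w1=1 w2=1 w0=1 w4=0
t4.Δ2 w3=1 clk=1 w1=1 w2=1 w0=0 w4=0
t4.Δ3 w3=1 clk=1 w1=1 w2=1 w0=0 w4=1
t5.Δ0 w3=1 clk=1 w1=1 w2=1 w0=0 w4=1
t5.Δ1 w3=1 clk=0 w1=1 w2=1 w0=0 w4=1
t6.Δ0 w3=1 clk=0 w1=1 w2=1 w0=0 w4=1
t6.Δ1 w3=1 clk=1 w1=1 w2=1 w0=0 w4=1
t6.Δ2 w3=0 clk=1 w1=1 w2=1 w0=1 w4=1
t6.Δ3 w3=0 clk=1 w1=1 w2=1 w0=1 w4=0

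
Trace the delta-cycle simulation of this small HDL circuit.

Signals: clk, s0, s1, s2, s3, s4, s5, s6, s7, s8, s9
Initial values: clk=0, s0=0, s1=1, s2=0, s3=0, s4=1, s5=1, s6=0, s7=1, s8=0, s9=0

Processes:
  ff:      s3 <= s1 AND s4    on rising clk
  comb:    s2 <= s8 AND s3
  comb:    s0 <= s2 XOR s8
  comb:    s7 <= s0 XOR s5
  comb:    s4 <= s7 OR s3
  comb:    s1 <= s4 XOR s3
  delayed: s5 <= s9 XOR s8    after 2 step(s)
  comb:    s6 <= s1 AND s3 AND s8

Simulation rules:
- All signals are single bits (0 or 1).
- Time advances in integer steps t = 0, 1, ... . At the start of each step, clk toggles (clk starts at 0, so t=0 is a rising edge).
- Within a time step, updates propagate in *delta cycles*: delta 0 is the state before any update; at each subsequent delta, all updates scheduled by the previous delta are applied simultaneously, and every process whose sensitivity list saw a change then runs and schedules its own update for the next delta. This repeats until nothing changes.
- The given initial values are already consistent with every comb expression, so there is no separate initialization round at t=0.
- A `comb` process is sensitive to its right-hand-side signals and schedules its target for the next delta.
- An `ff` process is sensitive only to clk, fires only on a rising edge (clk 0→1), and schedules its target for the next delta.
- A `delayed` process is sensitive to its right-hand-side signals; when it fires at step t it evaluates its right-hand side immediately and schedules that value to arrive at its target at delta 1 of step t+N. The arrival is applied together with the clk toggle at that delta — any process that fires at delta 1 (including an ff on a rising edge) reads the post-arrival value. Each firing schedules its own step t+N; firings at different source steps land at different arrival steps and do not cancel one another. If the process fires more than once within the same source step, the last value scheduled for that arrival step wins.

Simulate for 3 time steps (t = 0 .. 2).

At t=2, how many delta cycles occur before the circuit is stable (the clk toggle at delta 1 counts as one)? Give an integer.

3

t0.Δ0 s3=0 s1=1 s4=1 s2=0 s7=1 s0=0 s9=0 clk=0 s6=0 s8=0 s5=1
t0.Δ1 s3=0 s1=1 s4=1 s2=0 s7=1 s0=0 s9=0 clk=1 s6=0 s8=0 s5=1
t0.Δ2 s3=1 s1=1 s4=1 s2=0 s7=1 s0=0 s9=0 clk=1 s6=0 s8=0 s5=1
t0.Δ3 s3=1 s1=0 s4=1 s2=0 s7=1 s0=0 s9=0 clk=1 s6=0 s8=0 s5=1
t1.Δ0 s3=1 s1=0 s4=1 s2=0 s7=1 s0=0 s9=0 clk=1 s6=0 s8=0 s5=1
t1.Δ1 s3=1 s1=0 s4=1 s2=0 s7=1 s0=0 s9=0 clk=0 s6=0 s8=0 s5=1
t2.Δ0 s3=1 s1=0 s4=1 s2=0 s7=1 s0=0 s9=0 clk=0 s6=0 s8=0 s5=1
t2.Δ1 s3=1 s1=0 s4=1 s2=0 s7=1 s0=0 s9=0 clk=1 s6=0 s8=0 s5=1
t2.Δ2 s3=0 s1=0 s4=1 s2=0 s7=1 s0=0 s9=0 clk=1 s6=0 s8=0 s5=1
t2.Δ3 s3=0 s1=1 s4=1 s2=0 s7=1 s0=0 s9=0 clk=1 s6=0 s8=0 s5=1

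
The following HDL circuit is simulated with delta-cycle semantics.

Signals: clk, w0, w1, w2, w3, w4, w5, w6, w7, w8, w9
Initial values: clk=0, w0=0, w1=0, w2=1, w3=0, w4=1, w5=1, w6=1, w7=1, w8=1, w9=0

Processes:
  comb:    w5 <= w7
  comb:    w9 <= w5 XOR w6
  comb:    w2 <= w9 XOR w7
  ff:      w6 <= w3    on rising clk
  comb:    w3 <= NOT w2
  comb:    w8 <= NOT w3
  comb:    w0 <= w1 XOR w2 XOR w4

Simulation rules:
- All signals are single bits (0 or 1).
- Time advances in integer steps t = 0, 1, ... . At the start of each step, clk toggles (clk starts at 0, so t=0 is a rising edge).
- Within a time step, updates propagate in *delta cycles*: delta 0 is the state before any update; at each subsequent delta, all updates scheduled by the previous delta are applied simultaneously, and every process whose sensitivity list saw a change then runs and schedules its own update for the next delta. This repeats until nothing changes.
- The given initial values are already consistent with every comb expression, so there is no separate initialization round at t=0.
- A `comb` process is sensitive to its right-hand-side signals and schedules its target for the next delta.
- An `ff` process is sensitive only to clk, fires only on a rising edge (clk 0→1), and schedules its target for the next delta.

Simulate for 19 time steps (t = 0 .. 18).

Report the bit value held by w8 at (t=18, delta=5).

0

t=0 Δ0: clk=0 w4=1 w9=0 w1=0 w5=1 w7=1 w8=1 w2=1 w6=1 w3=0 w0=0
  Δ1: clk:0→1
  Δ2: w6:1→0
  Δ3: w9:0→1
  Δ4: w2:1→0
  Δ5: w3:0→1, w0:0→1
  Δ6: w8:1→0
  (6Δ to stable)
t=1 Δ0: clk=1 w4=1 w9=1 w1=0 w5=1 w7=1 w8=0 w2=0 w6=0 w3=1 w0=1
  Δ1: clk:1→0
  (1Δ to stable)
t=2 Δ0: clk=0 w4=1 w9=1 w1=0 w5=1 w7=1 w8=0 w2=0 w6=0 w3=1 w0=1
  Δ1: clk:0→1
  Δ2: w6:0→1
  Δ3: w9:1→0
  Δ4: w2:0→1
  Δ5: w3:1→0, w0:1→0
  Δ6: w8:0→1
  (6Δ to stable)
t=3 Δ0: clk=1 w4=1 w9=0 w1=0 w5=1 w7=1 w8=1 w2=1 w6=1 w3=0 w0=0
  Δ1: clk:1→0
  (1Δ to stable)
t=4 Δ0: clk=0 w4=1 w9=0 w1=0 w5=1 w7=1 w8=1 w2=1 w6=1 w3=0 w0=0
  Δ1: clk:0→1
  Δ2: w6:1→0
  Δ3: w9:0→1
  Δ4: w2:1→0
  Δ5: w3:0→1, w0:0→1
  Δ6: w8:1→0
  (6Δ to stable)
t=5 Δ0: clk=1 w4=1 w9=1 w1=0 w5=1 w7=1 w8=0 w2=0 w6=0 w3=1 w0=1
  Δ1: clk:1→0
  (1Δ to stable)
t=6 Δ0: clk=0 w4=1 w9=1 w1=0 w5=1 w7=1 w8=0 w2=0 w6=0 w3=1 w0=1
  Δ1: clk:0→1
  Δ2: w6:0→1
  Δ3: w9:1→0
  Δ4: w2:0→1
  Δ5: w3:1→0, w0:1→0
  Δ6: w8:0→1
  (6Δ to stable)
t=7 Δ0: clk=1 w4=1 w9=0 w1=0 w5=1 w7=1 w8=1 w2=1 w6=1 w3=0 w0=0
  Δ1: clk:1→0
  (1Δ to stable)
t=8 Δ0: clk=0 w4=1 w9=0 w1=0 w5=1 w7=1 w8=1 w2=1 w6=1 w3=0 w0=0
  Δ1: clk:0→1
  Δ2: w6:1→0
  Δ3: w9:0→1
  Δ4: w2:1→0
  Δ5: w3:0→1, w0:0→1
  Δ6: w8:1→0
  (6Δ to stable)
t=9 Δ0: clk=1 w4=1 w9=1 w1=0 w5=1 w7=1 w8=0 w2=0 w6=0 w3=1 w0=1
  Δ1: clk:1→0
  (1Δ to stable)
t=10 Δ0: clk=0 w4=1 w9=1 w1=0 w5=1 w7=1 w8=0 w2=0 w6=0 w3=1 w0=1
  Δ1: clk:0→1
  Δ2: w6:0→1
  Δ3: w9:1→0
  Δ4: w2:0→1
  Δ5: w3:1→0, w0:1→0
  Δ6: w8:0→1
  (6Δ to stable)
t=11 Δ0: clk=1 w4=1 w9=0 w1=0 w5=1 w7=1 w8=1 w2=1 w6=1 w3=0 w0=0
  Δ1: clk:1→0
  (1Δ to stable)
t=12 Δ0: clk=0 w4=1 w9=0 w1=0 w5=1 w7=1 w8=1 w2=1 w6=1 w3=0 w0=0
  Δ1: clk:0→1
  Δ2: w6:1→0
  Δ3: w9:0→1
  Δ4: w2:1→0
  Δ5: w3:0→1, w0:0→1
  Δ6: w8:1→0
  (6Δ to stable)
t=13 Δ0: clk=1 w4=1 w9=1 w1=0 w5=1 w7=1 w8=0 w2=0 w6=0 w3=1 w0=1
  Δ1: clk:1→0
  (1Δ to stable)
t=14 Δ0: clk=0 w4=1 w9=1 w1=0 w5=1 w7=1 w8=0 w2=0 w6=0 w3=1 w0=1
  Δ1: clk:0→1
  Δ2: w6:0→1
  Δ3: w9:1→0
  Δ4: w2:0→1
  Δ5: w3:1→0, w0:1→0
  Δ6: w8:0→1
  (6Δ to stable)
t=15 Δ0: clk=1 w4=1 w9=0 w1=0 w5=1 w7=1 w8=1 w2=1 w6=1 w3=0 w0=0
  Δ1: clk:1→0
  (1Δ to stable)
t=16 Δ0: clk=0 w4=1 w9=0 w1=0 w5=1 w7=1 w8=1 w2=1 w6=1 w3=0 w0=0
  Δ1: clk:0→1
  Δ2: w6:1→0
  Δ3: w9:0→1
  Δ4: w2:1→0
  Δ5: w3:0→1, w0:0→1
  Δ6: w8:1→0
  (6Δ to stable)
t=17 Δ0: clk=1 w4=1 w9=1 w1=0 w5=1 w7=1 w8=0 w2=0 w6=0 w3=1 w0=1
  Δ1: clk:1→0
  (1Δ to stable)
t=18 Δ0: clk=0 w4=1 w9=1 w1=0 w5=1 w7=1 w8=0 w2=0 w6=0 w3=1 w0=1
  Δ1: clk:0→1
  Δ2: w6:0→1
  Δ3: w9:1→0
  Δ4: w2:0→1
  Δ5: w3:1→0, w0:1→0
  Δ6: w8:0→1
  (6Δ to stable)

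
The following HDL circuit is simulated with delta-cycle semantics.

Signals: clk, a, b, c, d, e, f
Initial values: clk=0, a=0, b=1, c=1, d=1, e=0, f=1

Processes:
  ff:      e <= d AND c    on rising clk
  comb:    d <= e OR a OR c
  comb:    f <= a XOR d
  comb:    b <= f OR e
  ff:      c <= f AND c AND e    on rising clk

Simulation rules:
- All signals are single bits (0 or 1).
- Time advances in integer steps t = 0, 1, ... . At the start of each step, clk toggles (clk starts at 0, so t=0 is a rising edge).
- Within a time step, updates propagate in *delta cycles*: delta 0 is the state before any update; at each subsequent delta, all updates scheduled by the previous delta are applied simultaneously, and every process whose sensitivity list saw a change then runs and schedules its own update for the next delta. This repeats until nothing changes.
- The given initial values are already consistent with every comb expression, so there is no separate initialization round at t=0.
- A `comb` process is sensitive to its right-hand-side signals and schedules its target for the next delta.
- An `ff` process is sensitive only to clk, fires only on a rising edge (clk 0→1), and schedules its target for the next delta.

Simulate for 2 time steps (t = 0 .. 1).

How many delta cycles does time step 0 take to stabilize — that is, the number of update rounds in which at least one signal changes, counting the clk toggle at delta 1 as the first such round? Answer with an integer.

2

t=0 Δ0: f=1 d=1 e=0 clk=0 a=0 c=1 b=1
  Δ1: clk:0→1
  Δ2: e:0→1, c:1→0
  (2Δ to stable)
t=1 Δ0: f=1 d=1 e=1 clk=1 a=0 c=0 b=1
  Δ1: clk:1→0
  (1Δ to stable)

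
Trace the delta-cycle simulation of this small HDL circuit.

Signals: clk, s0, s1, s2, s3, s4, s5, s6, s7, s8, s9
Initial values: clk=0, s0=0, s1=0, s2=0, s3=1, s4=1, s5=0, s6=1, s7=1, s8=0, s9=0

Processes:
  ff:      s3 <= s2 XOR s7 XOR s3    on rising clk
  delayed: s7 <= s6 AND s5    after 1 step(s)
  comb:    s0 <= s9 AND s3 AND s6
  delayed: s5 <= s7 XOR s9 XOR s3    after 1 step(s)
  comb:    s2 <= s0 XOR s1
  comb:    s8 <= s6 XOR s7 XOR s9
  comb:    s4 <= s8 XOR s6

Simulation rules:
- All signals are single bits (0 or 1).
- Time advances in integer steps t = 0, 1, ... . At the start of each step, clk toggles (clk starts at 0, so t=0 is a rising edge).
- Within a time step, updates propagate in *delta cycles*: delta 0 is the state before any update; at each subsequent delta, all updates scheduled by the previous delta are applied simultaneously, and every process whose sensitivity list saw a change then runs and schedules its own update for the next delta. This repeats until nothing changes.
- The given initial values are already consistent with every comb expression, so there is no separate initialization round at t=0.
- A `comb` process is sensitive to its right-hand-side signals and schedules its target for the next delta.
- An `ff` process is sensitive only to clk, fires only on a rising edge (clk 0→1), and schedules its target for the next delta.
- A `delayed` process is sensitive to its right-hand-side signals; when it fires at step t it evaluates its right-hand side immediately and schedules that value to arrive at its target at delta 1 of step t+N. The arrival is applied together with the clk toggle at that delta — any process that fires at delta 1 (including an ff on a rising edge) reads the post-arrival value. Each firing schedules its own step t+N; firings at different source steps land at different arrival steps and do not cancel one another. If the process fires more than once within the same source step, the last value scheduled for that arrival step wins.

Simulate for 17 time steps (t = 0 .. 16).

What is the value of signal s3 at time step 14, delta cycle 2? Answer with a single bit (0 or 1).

t=0 Δ0: s3=1 s2=0 s8=0 s0=0 s7=1 s6=1 s4=1 s9=0 s5=0 s1=0 clk=0
  Δ1: clk:0→1
  Δ2: s3:1→0
  (2Δ to stable)
t=1 Δ0: s3=0 s2=0 s8=0 s0=0 s7=1 s6=1 s4=1 s9=0 s5=0 s1=0 clk=1
  Δ1: s5:0→1, clk:1→0
  (1Δ to stable)
t=2 Δ0: s3=0 s2=0 s8=0 s0=0 s7=1 s6=1 s4=1 s9=0 s5=1 s1=0 clk=0
  Δ1: clk:0→1
  Δ2: s3:0→1
  (2Δ to stable)
t=3 Δ0: s3=1 s2=0 s8=0 s0=0 s7=1 s6=1 s4=1 s9=0 s5=1 s1=0 clk=1
  Δ1: s5:1→0, clk:1→0
  (1Δ to stable)
t=4 Δ0: s3=1 s2=0 s8=0 s0=0 s7=1 s6=1 s4=1 s9=0 s5=0 s1=0 clk=0
  Δ1: s7:1→0, clk:0→1
  Δ2: s8:0→1
  Δ3: s4:1→0
  (3Δ to stable)
t=5 Δ0: s3=1 s2=0 s8=1 s0=0 s7=0 s6=1 s4=0 s9=0 s5=0 s1=0 clk=1
  Δ1: s5:0→1, clk:1→0
  (1Δ to stable)
t=6 Δ0: s3=1 s2=0 s8=1 s0=0 s7=0 s6=1 s4=0 s9=0 s5=1 s1=0 clk=0
  Δ1: s7:0→1, clk:0→1
  Δ2: s3:1→0, s8:1→0
  Δ3: s4:0→1
  (3Δ to stable)
t=7 Δ0: s3=0 s2=0 s8=0 s0=0 s7=1 s6=1 s4=1 s9=0 s5=1 s1=0 clk=1
  Δ1: clk:1→0
  (1Δ to stable)
t=8 Δ0: s3=0 s2=0 s8=0 s0=0 s7=1 s6=1 s4=1 s9=0 s5=1 s1=0 clk=0
  Δ1: clk:0→1
  Δ2: s3:0→1
  (2Δ to stable)
t=9 Δ0: s3=1 s2=0 s8=0 s0=0 s7=1 s6=1 s4=1 s9=0 s5=1 s1=0 clk=1
  Δ1: s5:1→0, clk:1→0
  (1Δ to stable)
t=10 Δ0: s3=1 s2=0 s8=0 s0=0 s7=1 s6=1 s4=1 s9=0 s5=0 s1=0 clk=0
  Δ1: s7:1→0, clk:0→1
  Δ2: s8:0→1
  Δ3: s4:1→0
  (3Δ to stable)
t=11 Δ0: s3=1 s2=0 s8=1 s0=0 s7=0 s6=1 s4=0 s9=0 s5=0 s1=0 clk=1
  Δ1: s5:0→1, clk:1→0
  (1Δ to stable)
t=12 Δ0: s3=1 s2=0 s8=1 s0=0 s7=0 s6=1 s4=0 s9=0 s5=1 s1=0 clk=0
  Δ1: s7:0→1, clk:0→1
  Δ2: s3:1→0, s8:1→0
  Δ3: s4:0→1
  (3Δ to stable)
t=13 Δ0: s3=0 s2=0 s8=0 s0=0 s7=1 s6=1 s4=1 s9=0 s5=1 s1=0 clk=1
  Δ1: clk:1→0
  (1Δ to stable)
t=14 Δ0: s3=0 s2=0 s8=0 s0=0 s7=1 s6=1 s4=1 s9=0 s5=1 s1=0 clk=0
  Δ1: clk:0→1
  Δ2: s3:0→1
  (2Δ to stable)
t=15 Δ0: s3=1 s2=0 s8=0 s0=0 s7=1 s6=1 s4=1 s9=0 s5=1 s1=0 clk=1
  Δ1: s5:1→0, clk:1→0
  (1Δ to stable)
t=16 Δ0: s3=1 s2=0 s8=0 s0=0 s7=1 s6=1 s4=1 s9=0 s5=0 s1=0 clk=0
  Δ1: s7:1→0, clk:0→1
  Δ2: s8:0→1
  Δ3: s4:1→0
  (3Δ to stable)

1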